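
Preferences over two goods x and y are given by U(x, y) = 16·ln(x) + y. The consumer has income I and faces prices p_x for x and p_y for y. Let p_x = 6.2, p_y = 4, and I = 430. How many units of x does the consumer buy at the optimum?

Set MRS = p_x/p_y: (16/x)/1 = p_x/p_y.
So x*(p_x,p_y) = 16·p_y/p_x, independent of income; and y* = (I − 16·p_y)/p_y.
At the given prices: x* = 16·4/6.2 = 10.3226.

x* = 10.3226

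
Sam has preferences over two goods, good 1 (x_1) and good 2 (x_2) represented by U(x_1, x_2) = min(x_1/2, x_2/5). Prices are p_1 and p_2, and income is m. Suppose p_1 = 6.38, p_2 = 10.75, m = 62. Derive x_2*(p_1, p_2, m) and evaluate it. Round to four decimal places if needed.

x_2* = 4.661

With perfect complements, no substitution: consume in ratio x_1:x_2 = 2:5.
Budget: p_1·x_1 + p_2·(5/2)·x_1 = m, so (2·p_1 + 5·p_2)·x_1 = 2·m.
Demand: x_1*(p_1,p_2,m) = 2·m/(2·p_1 + 5·p_2), x_2* = 5·m/(2·p_1 + 5·p_2).
Here 2·6.38 + 5·10.75 = 66.51, giving x_2* = 4.661.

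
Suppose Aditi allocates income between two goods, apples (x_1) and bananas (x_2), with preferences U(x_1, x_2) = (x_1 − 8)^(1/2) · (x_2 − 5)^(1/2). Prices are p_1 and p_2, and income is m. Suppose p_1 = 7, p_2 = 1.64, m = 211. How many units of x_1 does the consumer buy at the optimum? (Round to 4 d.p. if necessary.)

x_1* = 18.4857

This is Cobb-Douglas in (x_1−8, x_2−5): tangency gives 0.5·p_2·(x_2−5) = 0.5·p_1·(x_1−8).
Substituting into the budget: x_1* = 8 + 0.5·(m − 8·p_1 − 5·p_2)/p_1, and x_2* = 5 + 0.5·(…)/p_2.
Discretionary income = 211 − 8·7 − 5·1.64 = 146.8; x_1* = 8 + 0.5·146.8/7 = 18.4857.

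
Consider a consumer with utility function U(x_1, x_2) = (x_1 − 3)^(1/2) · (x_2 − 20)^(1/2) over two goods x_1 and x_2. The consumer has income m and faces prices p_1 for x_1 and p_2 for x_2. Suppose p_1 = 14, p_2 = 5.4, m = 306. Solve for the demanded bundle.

x_1* = 8.5714, x_2* = 34.4444

After buying the subsistence bundle (3, 20), a share 0.5 of the remaining income goes to x_1: x_1* = 3 + 0.5·(m − 3p_1 − 20p_2)/p_1.
Discretionary income = 306 − 3·14 − 20·5.4 = 156; x_1* = 3 + 0.5·156/14 = 8.5714; x_2* = 20 + 0.5·156/5.4 = 34.4444.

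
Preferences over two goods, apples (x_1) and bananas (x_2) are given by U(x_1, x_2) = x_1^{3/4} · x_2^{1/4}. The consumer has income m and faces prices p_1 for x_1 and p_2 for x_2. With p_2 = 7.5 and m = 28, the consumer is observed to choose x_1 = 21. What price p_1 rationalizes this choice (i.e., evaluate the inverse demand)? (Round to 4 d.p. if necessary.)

p_1 = 1

The MRS is 3·x_2/x_1. Set MRS = p_1/p_2.
So 0.75·p_2·x_2 = 0.25·p_1·x_1; combined with the budget, a share 0.75 of income goes to x_1.
Demand: x_1*(p_1,p_2,m) = 0.75·m/p_1 and x_2* = 0.25·m/p_2.
Set x_1* = 21 in the demand function and solve for p_1: p_1 = 1.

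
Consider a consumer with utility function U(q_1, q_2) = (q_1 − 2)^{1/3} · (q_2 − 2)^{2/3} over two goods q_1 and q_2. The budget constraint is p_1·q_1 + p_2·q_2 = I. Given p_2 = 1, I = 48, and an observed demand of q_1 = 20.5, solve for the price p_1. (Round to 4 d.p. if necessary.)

This is Cobb-Douglas in (q_1−2, q_2−2): tangency gives 1/3·p_2·(q_2−2) = 2/3·p_1·(q_1−2).
Substituting into the budget: q_1* = 2 + 1/3·(I − 2·p_1 − 2·p_2)/p_1, and q_2* = 2 + 2/3·(…)/p_2.
Set q_1* = 20.5 in the demand function and solve for p_1: p_1 = 0.8.

p_1 = 0.8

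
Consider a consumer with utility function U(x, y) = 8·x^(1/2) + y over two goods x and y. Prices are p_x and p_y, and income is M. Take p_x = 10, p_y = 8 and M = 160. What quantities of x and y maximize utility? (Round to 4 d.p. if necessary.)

MU_x = 4/√x, MU_y = 1. Tangency: 4/√x = p_x/p_y.
Thus x* = (4·p_y/p_x)² — independent of M — with the rest of income spent on y.
Plugging in: x* = (4·8/10)² = 10.24, y* = 7.2.

x* = 10.24, y* = 7.2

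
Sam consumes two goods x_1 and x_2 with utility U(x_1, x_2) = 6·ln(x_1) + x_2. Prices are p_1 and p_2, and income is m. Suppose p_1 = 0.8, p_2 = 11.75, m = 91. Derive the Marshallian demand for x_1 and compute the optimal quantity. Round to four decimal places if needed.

x_1* = 88.125

So x_1*(p_1,p_2) = 6·p_2/p_1, independent of income; and x_2* = (m − 6·p_2)/p_2.
At the given prices: x_1* = 6·11.75/0.8 = 88.125.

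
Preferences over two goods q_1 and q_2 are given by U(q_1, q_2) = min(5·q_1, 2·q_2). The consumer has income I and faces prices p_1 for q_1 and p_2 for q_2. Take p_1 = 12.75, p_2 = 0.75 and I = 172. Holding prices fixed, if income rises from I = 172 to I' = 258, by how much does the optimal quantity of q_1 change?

Δq_1* = 5.8803

Demand: q_1*(p_1,p_2,I) = 2·I/(2·p_1 + 5·p_2), q_2* = 5·I/(2·p_1 + 5·p_2).
Here 2·12.75 + 5·0.75 = 29.25, giving q_1* = 11.7607.
At I' = 258: q_1* = 17.641. Change: 17.641 − 11.7607 = 5.8803.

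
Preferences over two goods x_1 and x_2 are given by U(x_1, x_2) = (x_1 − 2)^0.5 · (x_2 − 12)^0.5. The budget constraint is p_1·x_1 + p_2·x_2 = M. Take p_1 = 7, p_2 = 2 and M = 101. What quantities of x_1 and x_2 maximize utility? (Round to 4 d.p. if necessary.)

MRS = (x_2−12)/(x_1−2). Tangency with p_1/p_2 gives x_2−12 = (p_1/p_2)·(x_1−2).
Substituting into the budget: x_1* = 2 + 0.5·(M − 2·p_1 − 12·p_2)/p_1, and x_2* = 12 + 0.5·(…)/p_2.
Discretionary income = 101 − 2·7 − 12·2 = 63; x_1* = 2 + 0.5·63/7 = 6.5; x_2* = 12 + 0.5·63/2 = 27.75.

x_1* = 6.5, x_2* = 27.75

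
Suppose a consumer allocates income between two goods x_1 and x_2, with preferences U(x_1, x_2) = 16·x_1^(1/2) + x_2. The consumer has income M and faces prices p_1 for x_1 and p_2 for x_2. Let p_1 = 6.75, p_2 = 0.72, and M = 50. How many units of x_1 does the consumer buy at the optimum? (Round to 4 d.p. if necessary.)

x_1* = 0.7282

Set MRS = p_1/p_2: 8·x_1^(−1/2) = p_1/p_2.
Thus x_1* = (8·p_2/p_1)² — independent of M — with the rest of income spent on x_2.
Plugging in: x_1* = (8·0.72/6.75)² = 0.7282.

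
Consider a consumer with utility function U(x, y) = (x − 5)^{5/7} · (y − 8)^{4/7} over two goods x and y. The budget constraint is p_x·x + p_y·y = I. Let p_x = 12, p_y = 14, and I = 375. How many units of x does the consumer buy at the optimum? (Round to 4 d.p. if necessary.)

Let x' = x−5, y' = y−8. MRS = (5/4)·y'/x' = p_x/p_y.
Substituting into the budget: x* = 5 + 5/9·(I − 5·p_x − 8·p_y)/p_x, and y* = 8 + 4/9·(…)/p_y.
Discretionary income = 375 − 5·12 − 8·14 = 203; x* = 5 + 5/9·203/12 = 14.3981.

x* = 14.3981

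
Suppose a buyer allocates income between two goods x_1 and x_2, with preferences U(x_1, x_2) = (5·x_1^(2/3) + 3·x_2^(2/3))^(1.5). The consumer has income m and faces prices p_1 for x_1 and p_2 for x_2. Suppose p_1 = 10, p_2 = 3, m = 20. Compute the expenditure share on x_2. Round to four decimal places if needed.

share on x_2 = 0.7059

MU_x_1 ∝ 5·x_1^(-1/3), MU_x_2 ∝ 3·x_2^(-1/3), so MRS = (5/3)·(x_2/x_1)^(1/3) = p_1/p_2.
Hence x_2/x_1 = ((3/5)·p_1/p_2)^(1/(1/3)), i.e. raised to the 3 power.
With the ratio pinned down, the budget gives x_1* = m/(p_1 + p_2·(x_2/x_1)) and x_2* = (x_2/x_1)·x_1*.
Numerically x_2/x_1 = 8, so x_1* = 20/(10 + 3·8) = 0.5882 and x_2* = 8·0.5882 = 4.7059.
Expenditure on x_2: 3·4.7059 = 14.1176; share = 0.7059.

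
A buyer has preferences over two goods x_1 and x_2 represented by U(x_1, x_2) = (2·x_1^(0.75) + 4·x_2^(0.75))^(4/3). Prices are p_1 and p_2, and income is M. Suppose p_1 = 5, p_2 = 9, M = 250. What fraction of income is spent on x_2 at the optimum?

share on x_2 = 0.7329

Substitute x_2 = (x_2/x_1)·x_1 into the budget: x_1* = M/(p_1 + p_2·(x_2/x_1)).
Numerically x_2/x_1 = 1.524158, so x_1* = 250/(5 + 9·1.524158) = 13.3565 and x_2* = 1.524158·13.3565 = 20.3575.
Expenditure on x_2: 9·20.3575 = 183.2173; share = 0.7329.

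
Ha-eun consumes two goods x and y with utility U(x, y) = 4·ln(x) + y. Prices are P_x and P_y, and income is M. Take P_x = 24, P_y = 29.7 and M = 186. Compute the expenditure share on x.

So x*(P_x,P_y) = 4·P_y/P_x, independent of income; and y* = (M − 4·P_y)/P_y.
At the given prices: x* = 4·29.7/24 = 4.95, and y* = 2.2626.
Expenditure on x: 24·4.95 = 118.8; share = 0.6387.

share on x = 0.6387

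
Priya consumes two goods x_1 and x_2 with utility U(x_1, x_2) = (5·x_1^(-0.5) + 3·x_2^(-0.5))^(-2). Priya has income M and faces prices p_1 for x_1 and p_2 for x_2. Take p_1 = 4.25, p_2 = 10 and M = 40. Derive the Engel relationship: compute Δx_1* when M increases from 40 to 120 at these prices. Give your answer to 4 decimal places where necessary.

From the CES first-order condition, (5/3)·(x_2/x_1)^(1.5) = p_1/p_2.
Hence x_2/x_1 = ((3/5)·p_1/p_2)^(1/(1.5)), i.e. raised to the 2/3 power.
With the ratio pinned down, the budget gives x_1* = M/(p_1 + p_2·(x_2/x_1)) and x_2* = (x_2/x_1)·x_1*.
Numerically x_2/x_1 = 0.402124, so x_1* = 40/(4.25 + 10·0.402124) = 4.836.
At M' = 120: x_1* = 14.5081. Change: 14.5081 − 4.836 = 9.6721.

Δx_1* = 9.6721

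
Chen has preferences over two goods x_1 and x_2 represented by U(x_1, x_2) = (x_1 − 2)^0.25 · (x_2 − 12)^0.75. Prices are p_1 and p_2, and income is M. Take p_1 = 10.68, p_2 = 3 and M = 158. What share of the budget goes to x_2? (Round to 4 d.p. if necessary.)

After buying the subsistence bundle (2, 12), a share 0.25 of the remaining income goes to x_1: x_1* = 2 + 0.25·(M − 2p_1 − 12p_2)/p_1.
Discretionary income = 158 − 2·10.68 − 12·3 = 100.64; x_1* = 2 + 0.25·100.64/10.68 = 4.3558; x_2* = 12 + 0.75·100.64/3 = 37.16.
Expenditure on x_2: 3·37.16 = 111.48; share = 0.7056.

share on x_2 = 0.7056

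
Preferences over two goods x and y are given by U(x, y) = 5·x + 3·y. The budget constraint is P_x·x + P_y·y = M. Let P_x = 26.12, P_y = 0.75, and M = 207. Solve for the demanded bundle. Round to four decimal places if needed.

x* = 0, y* = 276

Perfect substitutes: compare marginal utility per dollar. 5/P_x vs 3/P_y → 0.1914 vs 4.
y gives more utility per dollar, so spend all income on y: y* = M/P_y, x* = 0.
Numerically: x* = 0, y* = 276.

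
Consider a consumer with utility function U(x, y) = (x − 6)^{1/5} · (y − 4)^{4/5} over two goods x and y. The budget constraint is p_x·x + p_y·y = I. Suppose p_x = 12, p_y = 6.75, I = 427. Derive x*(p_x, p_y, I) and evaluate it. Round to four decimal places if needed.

After buying the subsistence bundle (6, 4), a share 0.2 of the remaining income goes to x: x* = 6 + 0.2·(I − 6p_x − 4p_y)/p_x.
Discretionary income = 427 − 6·12 − 4·6.75 = 328; x* = 6 + 0.2·328/12 = 11.4667.

x* = 11.4667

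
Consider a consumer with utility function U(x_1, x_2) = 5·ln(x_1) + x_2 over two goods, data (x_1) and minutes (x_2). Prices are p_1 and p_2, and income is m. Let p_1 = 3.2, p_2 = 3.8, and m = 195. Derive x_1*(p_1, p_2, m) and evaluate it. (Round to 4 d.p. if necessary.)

MU_x_1 = 5/x_1, MU_x_2 = 1. Tangency: 5/x_1 = p_1/p_2.
So x_1*(p_1,p_2) = 5·p_2/p_1, independent of income; and x_2* = (m − 5·p_2)/p_2.
At the given prices: x_1* = 5·3.8/3.2 = 5.9375.

x_1* = 5.9375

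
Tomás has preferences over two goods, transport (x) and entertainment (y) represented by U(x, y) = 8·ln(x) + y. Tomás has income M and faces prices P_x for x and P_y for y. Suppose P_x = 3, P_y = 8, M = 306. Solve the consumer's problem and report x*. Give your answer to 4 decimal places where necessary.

x* = 21.3333

Set MRS = P_x/P_y: (8/x)/1 = P_x/P_y.
So x*(P_x,P_y) = 8·P_y/P_x, independent of income; and y* = (M − 8·P_y)/P_y.
At the given prices: x* = 8·8/3 = 21.3333.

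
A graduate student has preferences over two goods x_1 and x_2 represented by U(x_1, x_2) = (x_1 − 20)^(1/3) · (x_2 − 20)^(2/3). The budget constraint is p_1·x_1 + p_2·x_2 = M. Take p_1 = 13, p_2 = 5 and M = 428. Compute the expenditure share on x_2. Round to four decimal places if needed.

Discretionary income = 428 − 20·13 − 20·5 = 68; x_1* = 20 + 1/3·68/13 = 21.7436; x_2* = 20 + 2/3·68/5 = 29.0667.
Expenditure on x_2: 5·29.0667 = 145.3333; share = 0.3396.

share on x_2 = 0.3396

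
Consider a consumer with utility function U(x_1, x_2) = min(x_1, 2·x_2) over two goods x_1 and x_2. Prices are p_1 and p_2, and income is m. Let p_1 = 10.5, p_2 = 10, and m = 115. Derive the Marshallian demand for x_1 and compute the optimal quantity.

Leontief preferences: the optimum is at the kink where x_1/2 = x_2/1, i.e. x_2 = (1/2)·x_1.
Budget: p_1·x_1 + p_2·(1/2)·x_1 = m, so (2·p_1 + p_2)·x_1 = 2·m.
Demand: x_1*(p_1,p_2,m) = 2·m/(2·p_1 + p_2), x_2* = m/(2·p_1 + p_2).
Here 2·10.5 + 10 = 31, giving x_1* = 7.4194.

x_1* = 7.4194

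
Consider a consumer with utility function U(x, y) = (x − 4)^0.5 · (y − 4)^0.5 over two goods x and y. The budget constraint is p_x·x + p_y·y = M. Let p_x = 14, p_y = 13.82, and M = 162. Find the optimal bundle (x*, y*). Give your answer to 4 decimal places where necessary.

MRS = (y−4)/(x−4). Tangency with p_x/p_y gives y−4 = (p_x/p_y)·(x−4).
After buying the subsistence bundle (4, 4), a share 0.5 of the remaining income goes to x: x* = 4 + 0.5·(M − 4p_x − 4p_y)/p_x.
Discretionary income = 162 − 4·14 − 4·13.82 = 50.72; x* = 4 + 0.5·50.72/14 = 5.8114; y* = 4 + 0.5·50.72/13.82 = 5.835.

x* = 5.8114, y* = 5.835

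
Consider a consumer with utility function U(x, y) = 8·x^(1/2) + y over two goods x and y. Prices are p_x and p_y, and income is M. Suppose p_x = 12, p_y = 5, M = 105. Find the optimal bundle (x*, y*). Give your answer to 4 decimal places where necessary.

Thus x* = (4·p_y/p_x)² — independent of M — with the rest of income spent on y.
Plugging in: x* = (4·5/12)² = 2.7778, y* = 14.3333.

x* = 2.7778, y* = 14.3333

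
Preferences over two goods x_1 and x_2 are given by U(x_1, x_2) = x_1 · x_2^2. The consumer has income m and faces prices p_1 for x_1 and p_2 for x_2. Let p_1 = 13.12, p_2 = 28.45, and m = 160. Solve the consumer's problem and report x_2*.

x_2* = 3.7493

Tangency: MRS = (1/2)·x_2/x_1 = p_1/p_2.
So p_2·x_2 = 2·p_1·x_1; combined with the budget, a share 1/3 of income goes to x_1.
Demand: x_1*(p_1,p_2,m) = 1/3·m/p_1 and x_2* = 2/3·m/p_2.
At p_1=13.12, p_2=28.45, m=160: x_2* = 2/3·160/28.45 = 3.7493.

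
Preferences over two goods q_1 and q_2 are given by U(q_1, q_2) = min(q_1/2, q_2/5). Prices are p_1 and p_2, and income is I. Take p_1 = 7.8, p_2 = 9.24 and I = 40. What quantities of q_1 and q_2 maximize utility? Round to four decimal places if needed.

q_1* = 1.2945, q_2* = 3.2362

With perfect complements, no substitution: consume in ratio q_1:q_2 = 2:5.
Budget: p_1·q_1 + p_2·(5/2)·q_1 = I, so (2·p_1 + 5·p_2)·q_1 = 2·I.
Demand: q_1*(p_1,p_2,I) = 2·I/(2·p_1 + 5·p_2), q_2* = 5·I/(2·p_1 + 5·p_2).
Here 2·7.8 + 5·9.24 = 61.8, giving q_1* = 1.2945 and q_2* = 3.2362.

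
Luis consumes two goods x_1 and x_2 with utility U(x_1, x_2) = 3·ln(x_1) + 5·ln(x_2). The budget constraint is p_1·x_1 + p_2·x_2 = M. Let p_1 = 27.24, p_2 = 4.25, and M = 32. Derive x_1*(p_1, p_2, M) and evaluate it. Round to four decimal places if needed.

MU_x_1/MU_x_2 = (3·x_2)/(5·x_1); tangency sets this equal to p_1/p_2.
So 3·p_2·x_2 = 5·p_1·x_1; combined with the budget, a share 0.375 of income goes to x_1.
Demand: x_1*(p_1,p_2,M) = 0.375·M/p_1 and x_2* = 0.625·M/p_2.
At p_1=27.24, p_2=4.25, M=32: x_1* = 0.375·32/27.24 = 0.4405.

x_1* = 0.4405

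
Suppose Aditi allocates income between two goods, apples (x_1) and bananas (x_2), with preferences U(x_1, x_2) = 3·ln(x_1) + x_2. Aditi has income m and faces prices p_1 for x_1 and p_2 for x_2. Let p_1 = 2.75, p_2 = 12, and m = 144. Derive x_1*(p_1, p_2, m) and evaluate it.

Set MRS = p_1/p_2: (3/x_1)/1 = p_1/p_2.
So x_1*(p_1,p_2) = 3·p_2/p_1, independent of income; and x_2* = (m − 3·p_2)/p_2.
At the given prices: x_1* = 3·12/2.75 = 13.0909.

x_1* = 13.0909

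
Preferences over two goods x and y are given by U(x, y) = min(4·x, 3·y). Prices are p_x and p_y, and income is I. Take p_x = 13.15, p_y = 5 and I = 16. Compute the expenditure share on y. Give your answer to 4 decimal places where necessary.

Leontief preferences: the optimum is at the kink where x/3 = y/4, i.e. y = (4/3)·x.
Budget: p_x·x + p_y·(4/3)·x = I, so (3·p_x + 4·p_y)·x = 3·I.
Demand: x*(p_x,p_y,I) = 3·I/(3·p_x + 4·p_y), y* = 4·I/(3·p_x + 4·p_y).
Here 3·13.15 + 4·5 = 59.45, giving x* = 0.8074 and y* = 1.0765.
Expenditure on y: 5·1.0765 = 5.3827; share = 0.3364.

share on y = 0.3364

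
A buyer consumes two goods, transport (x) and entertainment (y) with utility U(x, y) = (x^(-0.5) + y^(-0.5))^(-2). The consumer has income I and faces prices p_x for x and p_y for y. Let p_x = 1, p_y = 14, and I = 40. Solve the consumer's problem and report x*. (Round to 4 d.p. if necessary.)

MRS = MU_x/MU_y = (y/x)^(1.5). Set equal to p_x/p_y.
Solve for the ratio: y/x = [p_x/p_y]^(2/3).
Substitute y = (y/x)·x into the budget: x* = I/(p_x + p_y·(y/x)).
Numerically y/x = 0.172153, so x* = 40/(1 + 14·0.172153) = 11.7297.

x* = 11.7297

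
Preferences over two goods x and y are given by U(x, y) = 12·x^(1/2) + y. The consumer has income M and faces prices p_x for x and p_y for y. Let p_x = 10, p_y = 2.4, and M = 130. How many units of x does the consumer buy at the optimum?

x* = 2.0736

Thus x* = (6·p_y/p_x)² — independent of M — with the rest of income spent on y.
Plugging in: x* = (6·2.4/10)² = 2.0736.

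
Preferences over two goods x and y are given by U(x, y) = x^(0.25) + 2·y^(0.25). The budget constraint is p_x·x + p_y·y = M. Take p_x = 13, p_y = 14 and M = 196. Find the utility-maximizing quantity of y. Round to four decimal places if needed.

MRS = MU_x/MU_y = (1/2)·(y/x)^(0.75). Set equal to p_x/p_y.
Solve for the ratio: y/x = [2·p_x/p_y]^(4/3).
Substitute y = (y/x)·x into the budget: x* = M/(p_x + p_y·(y/x)).
Numerically y/x = 2.282761, so x* = 196/(13 + 14·2.282761) = 4.3596 and y* = 2.282761·4.3596 = 9.9518.

y* = 9.9518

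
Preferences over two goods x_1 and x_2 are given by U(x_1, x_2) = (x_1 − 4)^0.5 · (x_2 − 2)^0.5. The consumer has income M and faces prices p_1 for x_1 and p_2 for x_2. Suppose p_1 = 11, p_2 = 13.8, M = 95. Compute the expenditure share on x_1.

share on x_1 = 0.5863

After buying the subsistence bundle (4, 2), a share 0.5 of the remaining income goes to x_1: x_1* = 4 + 0.5·(M − 4p_1 − 2p_2)/p_1.
Discretionary income = 95 − 4·11 − 2·13.8 = 23.4; x_1* = 4 + 0.5·23.4/11 = 5.0636; x_2* = 2 + 0.5·23.4/13.8 = 2.8478.
Expenditure on x_1: 11·5.0636 = 55.7; share = 0.5863.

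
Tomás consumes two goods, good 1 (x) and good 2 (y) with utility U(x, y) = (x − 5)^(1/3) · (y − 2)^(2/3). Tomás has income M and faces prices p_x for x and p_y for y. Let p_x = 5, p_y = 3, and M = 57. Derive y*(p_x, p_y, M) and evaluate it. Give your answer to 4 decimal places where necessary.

MRS = (1/2)·(y−2)/(x−5). Tangency with p_x/p_y gives y−2 = 2·(p_x/p_y)·(x−5).
Substituting into the budget: x* = 5 + 1/3·(M − 5·p_x − 2·p_y)/p_x, and y* = 2 + 2/3·(…)/p_y.
Discretionary income = 57 − 5·5 − 2·3 = 26; y* = 2 + 2/3·26/3 = 7.7778.

y* = 7.7778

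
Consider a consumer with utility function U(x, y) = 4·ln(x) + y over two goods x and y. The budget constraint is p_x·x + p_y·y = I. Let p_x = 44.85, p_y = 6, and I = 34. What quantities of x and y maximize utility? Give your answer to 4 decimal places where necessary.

MU_x = 4/x, MU_y = 1. Tangency: 4/x = p_x/p_y.
So x*(p_x,p_y) = 4·p_y/p_x, independent of income; and y* = (I − 4·p_y)/p_y.
At the given prices: x* = 4·6/44.85 = 0.5351, and y* = 1.6667.

x* = 0.5351, y* = 1.6667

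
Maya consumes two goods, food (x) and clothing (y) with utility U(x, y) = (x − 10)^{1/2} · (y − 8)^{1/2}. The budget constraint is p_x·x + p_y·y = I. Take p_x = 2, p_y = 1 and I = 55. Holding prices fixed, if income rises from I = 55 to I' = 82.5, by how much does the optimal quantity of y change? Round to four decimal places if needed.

Δy* = 13.75

This is Cobb-Douglas in (x−10, y−8): tangency gives 0.5·p_y·(y−8) = 0.5·p_x·(x−10).
Substituting into the budget: x* = 10 + 0.5·(I − 10·p_x − 8·p_y)/p_x, and y* = 8 + 0.5·(…)/p_y.
Discretionary income = 55 − 10·2 − 8·1 = 27; y* = 8 + 0.5·27/1 = 21.5.
At I' = 82.5: y* = 35.25. Change: 35.25 − 21.5 = 13.75.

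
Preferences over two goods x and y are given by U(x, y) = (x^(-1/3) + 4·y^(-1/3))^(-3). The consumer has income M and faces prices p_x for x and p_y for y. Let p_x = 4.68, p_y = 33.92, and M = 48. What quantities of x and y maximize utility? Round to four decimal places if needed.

x* = 1.8182, y* = 1.1642

MU_x ∝ x^(-4/3), MU_y ∝ 4·y^(-4/3), so MRS = (1/4)·(y/x)^(4/3) = p_x/p_y.
Solve for the ratio: y/x = [4·p_x/p_y]^(0.75).
Substitute y = (y/x)·x into the budget: x* = M/(p_x + p_y·(y/x)).
Numerically y/x = 0.640306, so x* = 48/(4.68 + 33.92·0.640306) = 1.8182 and y* = 0.640306·1.8182 = 1.1642.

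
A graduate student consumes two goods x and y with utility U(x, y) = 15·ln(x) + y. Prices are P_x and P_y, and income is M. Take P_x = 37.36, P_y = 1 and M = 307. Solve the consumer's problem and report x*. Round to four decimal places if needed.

MU_x = 15/x, MU_y = 1. Tangency: 15/x = P_x/P_y.
So x*(P_x,P_y) = 15·P_y/P_x, independent of income; and y* = (M − 15·P_y)/P_y.
At the given prices: x* = 15·1/37.36 = 0.4015.

x* = 0.4015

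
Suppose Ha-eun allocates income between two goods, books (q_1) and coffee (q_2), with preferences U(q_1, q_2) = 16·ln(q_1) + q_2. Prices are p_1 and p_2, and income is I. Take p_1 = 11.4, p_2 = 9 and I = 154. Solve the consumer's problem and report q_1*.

q_1* = 12.6316

At the given prices: q_1* = 16·9/11.4 = 12.6316.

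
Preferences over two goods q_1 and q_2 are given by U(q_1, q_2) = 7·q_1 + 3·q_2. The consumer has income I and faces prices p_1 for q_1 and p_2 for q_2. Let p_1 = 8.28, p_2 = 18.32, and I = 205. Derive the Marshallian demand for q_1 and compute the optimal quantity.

q_1* = 24.7585

Linear utility — the consumer picks whichever good has higher MU/price: 7/8.28 = 0.8454 vs 3/18.32 = 0.1638.
q_1 gives more utility per dollar, so spend all income on q_1: q_1* = I/p_1, q_2* = 0.
Numerically: q_1* = 24.7585, q_2* = 0.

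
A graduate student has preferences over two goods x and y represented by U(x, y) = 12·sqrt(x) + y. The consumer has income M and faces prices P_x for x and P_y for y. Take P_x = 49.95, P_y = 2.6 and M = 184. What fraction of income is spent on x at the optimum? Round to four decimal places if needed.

Utility is quasi-linear in y; the FOC for x is 6/√x = P_x/P_y.
Solve: √x = 6·P_y/P_x, so x*(P_x,P_y) = (6·P_y/P_x)², and y* = (M − P_x·x*)/P_y.
Plugging in: x* = (6·2.6/49.95)² = 0.0975, y* = 68.8954.
Expenditure on x: 49.95·0.0975 = 4.8721; share = 0.0265.

share on x = 0.0265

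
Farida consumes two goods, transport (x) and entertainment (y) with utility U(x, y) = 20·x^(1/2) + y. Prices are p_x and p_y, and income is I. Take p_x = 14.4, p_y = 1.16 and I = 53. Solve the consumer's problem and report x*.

x* = 0.6489

MU_x = 10/√x, MU_y = 1. Tangency: 10/√x = p_x/p_y.
Solve: √x = 10·p_y/p_x, so x*(p_x,p_y) = (10·p_y/p_x)², and y* = (I − p_x·x*)/p_y.
Plugging in: x* = (10·1.16/14.4)² = 0.6489.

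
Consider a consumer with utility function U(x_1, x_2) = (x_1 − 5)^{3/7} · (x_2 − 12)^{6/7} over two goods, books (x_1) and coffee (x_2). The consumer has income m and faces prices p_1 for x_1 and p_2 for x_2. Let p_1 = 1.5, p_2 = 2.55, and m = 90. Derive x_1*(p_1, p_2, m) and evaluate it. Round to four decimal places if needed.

MRS = (1/2)·(x_2−12)/(x_1−5). Tangency with p_1/p_2 gives x_2−12 = 2·(p_1/p_2)·(x_1−5).
Substituting into the budget: x_1* = 5 + 1/3·(m − 5·p_1 − 12·p_2)/p_1, and x_2* = 12 + 2/3·(…)/p_2.
Discretionary income = 90 − 5·1.5 − 12·2.55 = 51.9; x_1* = 5 + 1/3·51.9/1.5 = 16.5333.

x_1* = 16.5333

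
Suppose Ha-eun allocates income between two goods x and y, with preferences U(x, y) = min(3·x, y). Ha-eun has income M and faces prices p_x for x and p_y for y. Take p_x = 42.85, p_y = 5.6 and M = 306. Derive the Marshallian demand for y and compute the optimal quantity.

y* = 15.3898

Leontief preferences: the optimum is at the kink where x/1 = y/3, i.e. y = 3·x.
Budget: p_x·x + p_y·3·x = M, so (p_x + 3·p_y)·x = M.
Demand: x*(p_x,p_y,M) = M/(p_x + 3·p_y), y* = 3·M/(p_x + 3·p_y).
Here 42.85 + 3·5.6 = 59.65, giving y* = 15.3898.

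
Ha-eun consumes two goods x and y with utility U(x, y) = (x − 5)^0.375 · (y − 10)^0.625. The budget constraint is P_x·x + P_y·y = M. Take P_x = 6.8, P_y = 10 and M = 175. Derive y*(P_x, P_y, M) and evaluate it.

Let x' = x−5, y' = y−10. MRS = (3/5)·y'/x' = P_x/P_y.
After buying the subsistence bundle (5, 10), a share 0.375 of the remaining income goes to x: x* = 5 + 0.375·(M − 5P_x − 10P_y)/P_x.
Discretionary income = 175 − 5·6.8 − 10·10 = 41; y* = 10 + 0.625·41/10 = 12.5625.

y* = 12.5625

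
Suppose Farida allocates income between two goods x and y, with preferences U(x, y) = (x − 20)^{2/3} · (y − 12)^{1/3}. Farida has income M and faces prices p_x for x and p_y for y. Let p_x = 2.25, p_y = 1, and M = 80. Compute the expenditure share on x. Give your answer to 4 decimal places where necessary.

share on x = 0.7542

Let x' = x−20, y' = y−12. MRS = 2·y'/x' = p_x/p_y.
Substituting into the budget: x* = 20 + 2/3·(M − 20·p_x − 12·p_y)/p_x, and y* = 12 + 1/3·(…)/p_y.
Discretionary income = 80 − 20·2.25 − 12·1 = 23; x* = 20 + 2/3·23/2.25 = 26.8148; y* = 12 + 1/3·23/1 = 19.6667.
Expenditure on x: 2.25·26.8148 = 60.3333; share = 0.7542.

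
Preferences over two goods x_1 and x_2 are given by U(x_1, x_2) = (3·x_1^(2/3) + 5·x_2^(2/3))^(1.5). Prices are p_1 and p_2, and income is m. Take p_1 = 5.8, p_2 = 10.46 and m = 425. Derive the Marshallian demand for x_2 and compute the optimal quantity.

x_2* = 23.8651

MU_x_1 ∝ 3·x_1^(-1/3), MU_x_2 ∝ 5·x_2^(-1/3), so MRS = (3/5)·(x_2/x_1)^(1/3) = p_1/p_2.
Hence x_2/x_1 = ((5/3)·p_1/p_2)^(1/(1/3)), i.e. raised to the 3 power.
Substitute x_2 = (x_2/x_1)·x_1 into the budget: x_1* = m/(p_1 + p_2·(x_2/x_1)).
Numerically x_2/x_1 = 0.789287, so x_1* = 425/(5.8 + 10.46·0.789287) = 30.2363 and x_2* = 0.789287·30.2363 = 23.8651.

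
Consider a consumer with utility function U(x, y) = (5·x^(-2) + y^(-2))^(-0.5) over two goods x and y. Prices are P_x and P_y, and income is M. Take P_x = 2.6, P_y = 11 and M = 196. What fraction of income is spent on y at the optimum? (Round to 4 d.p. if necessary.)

From the CES first-order condition, 5·(y/x)^(3) = P_x/P_y.
Hence y/x = ((1/5)·P_x/P_y)^(1/(3)), i.e. raised to the 1/3 power.
With the ratio pinned down, the budget gives x* = M/(P_x + P_y·(y/x)) and y* = (y/x)·x*.
Numerically y/x = 0.361579, so x* = 196/(2.6 + 11·0.361579) = 29.7991 and y* = 0.361579·29.7991 = 10.7748.
Expenditure on y: 11·10.7748 = 118.5223; share = 0.6047.

share on y = 0.6047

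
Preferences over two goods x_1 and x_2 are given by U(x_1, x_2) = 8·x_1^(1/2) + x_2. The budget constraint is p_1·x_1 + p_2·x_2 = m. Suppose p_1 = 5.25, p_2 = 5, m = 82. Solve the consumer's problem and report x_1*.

x_1* = 14.5125

MU_x_1 = 4/√x_1, MU_x_2 = 1. Tangency: 4/√x_1 = p_1/p_2.
Solve: √x_1 = 4·p_2/p_1, so x_1*(p_1,p_2) = (4·p_2/p_1)², and x_2* = (m − p_1·x_1*)/p_2.
Plugging in: x_1* = (4·5/5.25)² = 14.5125.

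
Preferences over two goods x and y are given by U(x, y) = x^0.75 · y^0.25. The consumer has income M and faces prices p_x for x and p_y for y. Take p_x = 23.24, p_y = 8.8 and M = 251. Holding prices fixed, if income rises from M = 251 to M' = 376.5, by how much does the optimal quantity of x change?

MU_x/MU_y = (0.75·y)/(0.25·x); tangency sets this equal to p_x/p_y.
Rearranging, p_y·y = (1/3)·p_x·x. Substituting into the budget gives p_x·x·(1 + (1/3)) = M.
Demand: x*(p_x,p_y,M) = 0.75·M/p_x and y* = 0.25·M/p_y.
At p_x=23.24, p_y=8.8, M=251: x* = 0.75·251/23.24 = 8.1003.
At M' = 376.5: x* = 12.1504. Change: 12.1504 − 8.1003 = 4.0501.

Δx* = 4.0501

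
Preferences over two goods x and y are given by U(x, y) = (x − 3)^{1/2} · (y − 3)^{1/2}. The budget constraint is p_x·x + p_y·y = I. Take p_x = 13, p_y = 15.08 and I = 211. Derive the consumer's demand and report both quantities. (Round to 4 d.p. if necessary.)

x* = 7.8754, y* = 7.2029

Substituting into the budget: x* = 3 + 0.5·(I − 3·p_x − 3·p_y)/p_x, and y* = 3 + 0.5·(…)/p_y.
Discretionary income = 211 − 3·13 − 3·15.08 = 126.76; x* = 3 + 0.5·126.76/13 = 7.8754; y* = 3 + 0.5·126.76/15.08 = 7.2029.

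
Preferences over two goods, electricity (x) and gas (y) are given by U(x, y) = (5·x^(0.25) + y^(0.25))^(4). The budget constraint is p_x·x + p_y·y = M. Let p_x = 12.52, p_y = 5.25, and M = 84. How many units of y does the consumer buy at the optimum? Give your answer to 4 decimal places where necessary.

y* = 2.1623

MRS = MU_x/MU_y = 5·(y/x)^(0.75). Set equal to p_x/p_y.
Hence y/x = ((1/5)·p_x/p_y)^(1/(0.75)), i.e. raised to the 4/3 power.
Substitute y = (y/x)·x into the budget: x* = M/(p_x + p_y·(y/x)).
Numerically y/x = 0.372649, so x* = 84/(12.52 + 5.25·0.372649) = 5.8025 and y* = 0.372649·5.8025 = 2.1623.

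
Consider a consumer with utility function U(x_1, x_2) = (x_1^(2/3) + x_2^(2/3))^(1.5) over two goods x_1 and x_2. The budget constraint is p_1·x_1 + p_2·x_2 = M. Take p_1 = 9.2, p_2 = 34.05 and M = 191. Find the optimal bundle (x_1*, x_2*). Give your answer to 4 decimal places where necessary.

MRS = MU_x_1/MU_x_2 = (x_2/x_1)^(1/3). Set equal to p_1/p_2.
Solve for the ratio: x_2/x_1 = [p_1/p_2]^(3).
Substitute x_2 = (x_2/x_1)·x_1 into the budget: x_1* = M/(p_1 + p_2·(x_2/x_1)).
Numerically x_2/x_1 = 0.019725, so x_1* = 191/(9.2 + 34.05·0.019725) = 19.3484 and x_2* = 0.019725·19.3484 = 0.3816.

x_1* = 19.3484, x_2* = 0.3816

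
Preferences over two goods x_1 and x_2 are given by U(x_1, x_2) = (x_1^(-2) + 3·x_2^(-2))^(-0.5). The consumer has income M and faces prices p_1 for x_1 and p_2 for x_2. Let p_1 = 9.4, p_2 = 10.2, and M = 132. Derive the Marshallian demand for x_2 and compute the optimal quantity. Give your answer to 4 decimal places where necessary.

MRS = MU_x_1/MU_x_2 = (1/3)·(x_2/x_1)^(3). Set equal to p_1/p_2.
Hence x_2/x_1 = (3·p_1/p_2)^(1/(3)), i.e. raised to the 1/3 power.
With the ratio pinned down, the budget gives x_1* = M/(p_1 + p_2·(x_2/x_1)) and x_2* = (x_2/x_1)·x_1*.
Numerically x_2/x_1 = 1.403513, so x_1* = 132/(9.4 + 10.2·1.403513) = 5.5659 and x_2* = 1.403513·5.5659 = 7.8118.

x_2* = 7.8118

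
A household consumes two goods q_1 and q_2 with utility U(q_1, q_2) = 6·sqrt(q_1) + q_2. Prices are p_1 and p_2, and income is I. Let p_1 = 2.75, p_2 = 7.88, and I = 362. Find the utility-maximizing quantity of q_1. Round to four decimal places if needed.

q_1* = 73.8975

Utility is quasi-linear in q_2; the FOC for q_1 is 3/√q_1 = p_1/p_2.
Solve: √q_1 = 3·p_2/p_1, so q_1*(p_1,p_2) = (3·p_2/p_1)², and q_2* = (I − p_1·q_1*)/p_2.
Plugging in: q_1* = (3·7.88/2.75)² = 73.8975.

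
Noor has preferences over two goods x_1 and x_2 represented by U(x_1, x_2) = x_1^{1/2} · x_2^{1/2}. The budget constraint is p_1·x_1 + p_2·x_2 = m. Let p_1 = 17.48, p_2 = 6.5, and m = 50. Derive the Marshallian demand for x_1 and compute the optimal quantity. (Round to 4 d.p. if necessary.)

MU_x_1/MU_x_2 = (0.5·x_2)/(0.5·x_1); tangency sets this equal to p_1/p_2.
Rearranging, p_2·x_2 = p_1·x_1. Substituting into the budget gives p_1·x_1·(1 + 1) = m.
Demand: x_1*(p_1,p_2,m) = 0.5·m/p_1 and x_2* = 0.5·m/p_2.
At p_1=17.48, p_2=6.5, m=50: x_1* = 0.5·50/17.48 = 1.4302.

x_1* = 1.4302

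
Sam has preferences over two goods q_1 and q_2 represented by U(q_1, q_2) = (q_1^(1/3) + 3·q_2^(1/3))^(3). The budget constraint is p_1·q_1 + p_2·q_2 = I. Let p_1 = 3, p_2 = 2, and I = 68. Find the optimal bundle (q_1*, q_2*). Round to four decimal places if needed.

Substitute q_2 = (q_2/q_1)·q_1 into the budget: q_1* = I/(p_1 + p_2·(q_2/q_1)).
Numerically q_2/q_1 = 9.545942, so q_1* = 68/(3 + 2·9.545942) = 3.0781 and q_2* = 9.545942·3.0781 = 29.3829.

q_1* = 3.0781, q_2* = 29.3829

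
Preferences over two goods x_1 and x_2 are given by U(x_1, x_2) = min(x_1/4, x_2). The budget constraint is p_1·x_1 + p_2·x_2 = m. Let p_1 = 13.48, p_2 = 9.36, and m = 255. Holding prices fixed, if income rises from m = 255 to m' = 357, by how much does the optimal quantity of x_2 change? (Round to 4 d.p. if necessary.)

Δx_2* = 1.6119

With perfect complements, no substitution: consume in ratio x_1:x_2 = 4:1.
Budget: p_1·x_1 + p_2·(1/4)·x_1 = m, so (4·p_1 + p_2)·x_1 = 4·m.
Demand: x_1*(p_1,p_2,m) = 4·m/(4·p_1 + p_2), x_2* = m/(4·p_1 + p_2).
Here 4·13.48 + 9.36 = 63.28, giving x_2* = 4.0297.
At m' = 357: x_2* = 5.6416. Change: 5.6416 − 4.0297 = 1.6119.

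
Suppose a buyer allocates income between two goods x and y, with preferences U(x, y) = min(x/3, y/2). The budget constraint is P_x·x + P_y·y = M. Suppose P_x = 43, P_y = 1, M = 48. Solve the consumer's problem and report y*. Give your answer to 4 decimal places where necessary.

Leontief preferences: the optimum is at the kink where x/3 = y/2, i.e. y = (2/3)·x.
Budget: P_x·x + P_y·(2/3)·x = M, so (3·P_x + 2·P_y)·x = 3·M.
Demand: x*(P_x,P_y,M) = 3·M/(3·P_x + 2·P_y), y* = 2·M/(3·P_x + 2·P_y).
Here 3·43 + 2·1 = 131, giving y* = 0.7328.

y* = 0.7328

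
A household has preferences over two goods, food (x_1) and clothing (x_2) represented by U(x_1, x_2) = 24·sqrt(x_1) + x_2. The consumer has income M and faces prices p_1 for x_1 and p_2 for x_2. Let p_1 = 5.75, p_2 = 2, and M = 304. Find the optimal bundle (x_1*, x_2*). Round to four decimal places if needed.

x_1* = 17.4216, x_2* = 101.913

MU_x_1 = 12/√x_1, MU_x_2 = 1. Tangency: 12/√x_1 = p_1/p_2.
Solve: √x_1 = 12·p_2/p_1, so x_1*(p_1,p_2) = (12·p_2/p_1)², and x_2* = (M − p_1·x_1*)/p_2.
Plugging in: x_1* = (12·2/5.75)² = 17.4216, x_2* = 101.913.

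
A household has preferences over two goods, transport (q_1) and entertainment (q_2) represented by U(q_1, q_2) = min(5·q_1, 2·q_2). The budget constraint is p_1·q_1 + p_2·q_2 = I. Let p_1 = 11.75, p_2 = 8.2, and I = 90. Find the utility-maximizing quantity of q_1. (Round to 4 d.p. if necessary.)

q_1* = 2.7907

With perfect complements, no substitution: consume in ratio q_1:q_2 = 2:5.
Budget: p_1·q_1 + p_2·(5/2)·q_1 = I, so (2·p_1 + 5·p_2)·q_1 = 2·I.
Demand: q_1*(p_1,p_2,I) = 2·I/(2·p_1 + 5·p_2), q_2* = 5·I/(2·p_1 + 5·p_2).
Here 2·11.75 + 5·8.2 = 64.5, giving q_1* = 2.7907.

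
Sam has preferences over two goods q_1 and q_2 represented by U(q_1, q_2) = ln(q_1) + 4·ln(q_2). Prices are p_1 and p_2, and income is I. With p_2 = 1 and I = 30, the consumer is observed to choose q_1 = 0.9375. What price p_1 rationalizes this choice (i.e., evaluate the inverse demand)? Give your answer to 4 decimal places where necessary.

MU_q_1/MU_q_2 = (q_2)/(4·q_1); tangency sets this equal to p_1/p_2.
So p_2·q_2 = 4·p_1·q_1; combined with the budget, a share 0.2 of income goes to q_1.
Demand: q_1*(p_1,p_2,I) = 0.2·I/p_1 and q_2* = 0.8·I/p_2.
Set q_1* = 0.9375 in the demand function and solve for p_1: p_1 = 6.4.

p_1 = 6.4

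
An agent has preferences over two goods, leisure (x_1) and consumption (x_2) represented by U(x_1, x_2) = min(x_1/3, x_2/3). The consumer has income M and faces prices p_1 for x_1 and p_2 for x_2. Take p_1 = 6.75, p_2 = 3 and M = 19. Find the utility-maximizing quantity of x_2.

x_2* = 1.9487

Leontief preferences: the optimum is at the kink where x_1/3 = x_2/3, i.e. x_2 = x_1.
Budget: p_1·x_1 + p_2·x_1 = M, so (3·p_1 + 3·p_2)·x_1 = 3·M.
Demand: x_1*(p_1,p_2,M) = 3·M/(3·p_1 + 3·p_2), x_2* = 3·M/(3·p_1 + 3·p_2).
Here 3·6.75 + 3·3 = 29.25, giving x_2* = 1.9487.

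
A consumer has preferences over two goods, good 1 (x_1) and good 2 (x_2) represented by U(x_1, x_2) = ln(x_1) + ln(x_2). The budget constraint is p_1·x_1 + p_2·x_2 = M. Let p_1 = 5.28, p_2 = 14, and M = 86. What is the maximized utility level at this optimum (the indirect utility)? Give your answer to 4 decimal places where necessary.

V = 3.2194

Demand: x_1*(p_1,p_2,M) = 0.5·M/p_1 and x_2* = 0.5·M/p_2.
At p_1=5.28, p_2=14, M=86: x_1* = 0.5·86/5.28 = 8.1439, x_2* = 3.0714.
Utility at the optimum: U(8.1439, 3.0714) = 3.2194.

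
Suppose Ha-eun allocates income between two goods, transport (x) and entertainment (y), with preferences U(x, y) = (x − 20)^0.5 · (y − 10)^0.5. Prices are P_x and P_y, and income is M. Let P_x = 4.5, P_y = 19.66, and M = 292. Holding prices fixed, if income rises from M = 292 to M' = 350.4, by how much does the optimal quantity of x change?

Δx* = 6.4889

This is Cobb-Douglas in (x−20, y−10): tangency gives 0.5·P_y·(y−10) = 0.5·P_x·(x−20).
After buying the subsistence bundle (20, 10), a share 0.5 of the remaining income goes to x: x* = 20 + 0.5·(M − 20P_x − 10P_y)/P_x.
Discretionary income = 292 − 20·4.5 − 10·19.66 = 5.4; x* = 20 + 0.5·5.4/4.5 = 20.6.
At M' = 350.4: x* = 27.0889. Change: 27.0889 − 20.6 = 6.4889.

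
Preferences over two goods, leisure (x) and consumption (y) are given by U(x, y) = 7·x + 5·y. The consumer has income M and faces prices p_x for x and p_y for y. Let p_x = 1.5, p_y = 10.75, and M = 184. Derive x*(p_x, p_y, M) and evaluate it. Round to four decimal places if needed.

Perfect substitutes: compare marginal utility per dollar. 7/p_x vs 5/p_y → 4.6667 vs 0.4651.
x gives more utility per dollar, so spend all income on x: x* = M/p_x, y* = 0.
Numerically: x* = 122.6667, y* = 0.

x* = 122.6667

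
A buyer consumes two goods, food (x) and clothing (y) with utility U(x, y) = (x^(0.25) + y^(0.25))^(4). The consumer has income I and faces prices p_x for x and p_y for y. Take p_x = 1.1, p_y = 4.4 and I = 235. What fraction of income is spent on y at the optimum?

share on y = 0.3865

MRS = MU_x/MU_y = (y/x)^(0.75). Set equal to p_x/p_y.
Solve for the ratio: y/x = [p_x/p_y]^(4/3).
With the ratio pinned down, the budget gives x* = I/(p_x + p_y·(y/x)) and y* = (y/x)·x*.
Numerically y/x = 0.15749, so x* = 235/(1.1 + 4.4·0.15749) = 131.0684 and y* = 0.15749·131.0684 = 20.642.
Expenditure on y: 4.4·20.642 = 90.8247; share = 0.3865.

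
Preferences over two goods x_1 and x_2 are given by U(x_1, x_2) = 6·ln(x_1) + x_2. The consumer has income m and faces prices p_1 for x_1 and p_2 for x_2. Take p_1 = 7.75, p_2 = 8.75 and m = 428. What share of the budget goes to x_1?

Set MRS = p_1/p_2: (6/x_1)/1 = p_1/p_2.
So x_1*(p_1,p_2) = 6·p_2/p_1, independent of income; and x_2* = (m − 6·p_2)/p_2.
At the given prices: x_1* = 6·8.75/7.75 = 6.7742, and x_2* = 42.9143.
Expenditure on x_1: 7.75·6.7742 = 52.5; share = 0.1227.

share on x_1 = 0.1227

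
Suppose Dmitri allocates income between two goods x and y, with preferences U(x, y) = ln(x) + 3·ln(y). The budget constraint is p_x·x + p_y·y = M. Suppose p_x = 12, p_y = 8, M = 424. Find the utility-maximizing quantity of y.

MU_x/MU_y = (y)/(3·x); tangency sets this equal to p_x/p_y.
So p_y·y = 3·p_x·x; combined with the budget, a share 0.25 of income goes to x.
Demand: x*(p_x,p_y,M) = 0.25·M/p_x and y* = 0.75·M/p_y.
At p_x=12, p_y=8, M=424: y* = 0.75·424/8 = 39.75.

y* = 39.75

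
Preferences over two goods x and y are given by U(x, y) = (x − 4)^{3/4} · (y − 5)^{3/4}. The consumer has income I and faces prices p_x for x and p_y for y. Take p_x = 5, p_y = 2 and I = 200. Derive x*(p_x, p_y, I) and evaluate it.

Let x' = x−4, y' = y−5. MRS = y'/x' = p_x/p_y.
Substituting into the budget: x* = 4 + 0.5·(I − 4·p_x − 5·p_y)/p_x, and y* = 5 + 0.5·(…)/p_y.
Discretionary income = 200 − 4·5 − 5·2 = 170; x* = 4 + 0.5·170/5 = 21.

x* = 21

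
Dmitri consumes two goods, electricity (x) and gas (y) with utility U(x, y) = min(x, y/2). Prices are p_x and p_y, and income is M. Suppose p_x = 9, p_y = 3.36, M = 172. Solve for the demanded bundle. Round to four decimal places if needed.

x* = 10.9415, y* = 21.883

With perfect complements, no substitution: consume in ratio x:y = 1:2.
Budget: p_x·x + p_y·2·x = M, so (p_x + 2·p_y)·x = M.
Demand: x*(p_x,p_y,M) = M/(p_x + 2·p_y), y* = 2·M/(p_x + 2·p_y).
Here 9 + 2·3.36 = 15.72, giving x* = 10.9415 and y* = 21.883.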